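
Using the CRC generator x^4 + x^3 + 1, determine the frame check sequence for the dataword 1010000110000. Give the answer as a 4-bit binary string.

0101

Append 4 zeros: 10100001100000000. Divide by 11001 (XOR where the leading bit is 1):
  pos 0: 10100 XOR 11001 = 01101
  pos 1: 11010 XOR 11001 = 00011
  pos 4: 11011 XOR 11001 = 00010
  pos 7: 10000 XOR 11001 = 01001
  pos 8: 10010 XOR 11001 = 01011
  pos 9: 10110 XOR 11001 = 01111
  pos 10: 11110 XOR 11001 = 00111
  pos 12: 11100 XOR 11001 = 00101
Remainder (last 4 bits) = 0101. This is the CRC / FCS.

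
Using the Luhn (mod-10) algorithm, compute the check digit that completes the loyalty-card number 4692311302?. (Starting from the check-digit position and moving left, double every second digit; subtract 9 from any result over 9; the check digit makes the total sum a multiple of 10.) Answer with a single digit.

Partial digits right→left: 2 0 3 1 1 3 2 9 6 4
Double every second digit counting from the check-digit position (so the 1st, 3rd, 5th, ... of the partial from the right).
  doubled (with −9 where >9): 4 6 2 4 3 → sum 19
  kept as-is: 0 1 3 9 4 → sum 17
Total = 19 + 17 = 36.
Check digit = (10 − (36 mod 10)) mod 10 = 4.

4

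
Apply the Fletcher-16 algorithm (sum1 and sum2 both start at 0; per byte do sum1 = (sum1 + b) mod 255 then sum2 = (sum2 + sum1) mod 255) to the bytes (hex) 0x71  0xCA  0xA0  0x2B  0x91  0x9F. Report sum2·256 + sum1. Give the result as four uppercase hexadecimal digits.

6539

Running sums (mod 255):
  after byte 0 (0x71): sum1=113, sum2=113
  after byte 1 (0xCA): sum1=60, sum2=173
  after byte 2 (0xA0): sum1=220, sum2=138
  after byte 3 (0x2B): sum1=8, sum2=146
  after byte 4 (0x91): sum1=153, sum2=44
  after byte 5 (0x9F): sum1=57, sum2=101
Checksum = sum2·256 + sum1 = 101·256 + 57 = 25913 = 0x6539.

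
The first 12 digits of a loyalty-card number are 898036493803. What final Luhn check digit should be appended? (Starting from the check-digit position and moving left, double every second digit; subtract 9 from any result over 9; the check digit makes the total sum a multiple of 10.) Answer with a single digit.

Partial digits right→left: 3 0 8 3 9 4 6 3 0 8 9 8
Double every second digit counting from the check-digit position (so the 1st, 3rd, 5th, ... of the partial from the right).
  doubled (with −9 where >9): 6 7 9 3 0 9 → sum 34
  kept as-is: 0 3 4 3 8 8 → sum 26
Total = 34 + 26 = 60.
Check digit = (10 − (60 mod 10)) mod 10 = 0.

0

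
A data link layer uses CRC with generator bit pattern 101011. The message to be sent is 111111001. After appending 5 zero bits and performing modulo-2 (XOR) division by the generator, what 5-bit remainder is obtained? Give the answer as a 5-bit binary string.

00010

Append 5 zeros: 11111100100000. Divide by 101011 (XOR where the leading bit is 1):
  pos 0: 111111 XOR 101011 = 010100
  pos 1: 101000 XOR 101011 = 000011
  pos 5: 110100 XOR 101011 = 011111
  pos 6: 111110 XOR 101011 = 010101
  pos 7: 101010 XOR 101011 = 000001
Remainder (last 5 bits) = 00010. This is the CRC / FCS.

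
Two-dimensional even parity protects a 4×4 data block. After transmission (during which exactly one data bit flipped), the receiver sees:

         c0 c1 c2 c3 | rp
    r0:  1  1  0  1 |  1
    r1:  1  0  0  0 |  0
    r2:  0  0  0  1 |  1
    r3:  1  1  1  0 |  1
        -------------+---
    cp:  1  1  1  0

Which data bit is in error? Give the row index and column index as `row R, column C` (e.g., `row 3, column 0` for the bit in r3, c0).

Recompute each row's even parity and compare to rp:
  r0: data parity 1, sent rp 1 → ok
  r1: data parity 1, sent rp 0 → mismatch
  r2: data parity 1, sent rp 1 → ok
  r3: data parity 1, sent rp 1 → ok
Recompute each column's even parity and compare to cp:
  c0: data parity 1, sent cp 1 → ok
  c1: data parity 0, sent cp 1 → mismatch
  c2: data parity 1, sent cp 1 → ok
  c3: data parity 0, sent cp 0 → ok
Exactly one row (r1) and one column (c1) fail → the flipped bit is at their intersection.

row 1, column 1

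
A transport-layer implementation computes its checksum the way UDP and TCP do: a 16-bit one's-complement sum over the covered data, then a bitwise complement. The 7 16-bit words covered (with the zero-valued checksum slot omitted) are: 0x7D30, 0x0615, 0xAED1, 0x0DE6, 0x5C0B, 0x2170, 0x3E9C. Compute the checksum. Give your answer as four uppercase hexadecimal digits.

03EB

One's-complement addition (fold any carry out of bit 15 back into bit 0):
  0x7D30 + 0x0615 = 0x08345
  0x8345 + 0xAED1 = 0x13216 → wrap carry → 0x3217
  0x3217 + 0x0DE6 = 0x03FFD
  0x3FFD + 0x5C0B = 0x09C08
  0x9C08 + 0x2170 = 0x0BD78
  0xBD78 + 0x3E9C = 0x0FC14
One's-complement sum = 0xFC14.
Checksum = ~0xFC14 & 0xFFFF = 0x03EB.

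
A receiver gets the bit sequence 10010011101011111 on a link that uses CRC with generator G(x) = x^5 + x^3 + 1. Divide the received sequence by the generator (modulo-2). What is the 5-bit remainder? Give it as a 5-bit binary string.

00000

Modulo-2 division of 10010011101011111 by 101001:
  pos 0: 100100 XOR 101001 = 001101
  pos 2: 110111 XOR 101001 = 011110
  pos 3: 111101 XOR 101001 = 010100
  pos 4: 101000 XOR 101001 = 000001
  pos 9: 110111 XOR 101001 = 011110
  pos 10: 111101 XOR 101001 = 010100
  pos 11: 101001 XOR 101001 = 000000
Remainder = 00000 (zero — the frame passes the CRC check).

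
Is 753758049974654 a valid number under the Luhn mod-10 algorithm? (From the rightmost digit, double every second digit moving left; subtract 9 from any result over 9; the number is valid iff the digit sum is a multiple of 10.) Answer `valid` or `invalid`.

valid

From the right, keep odd positions and double even positions (subtract 9 from any doubled value over 9):
  doubled (positions 2,4,...): 1 8 9 8 7 5 1 → sum 39
  kept (positions 1,3,...): 4 6 7 9 0 5 3 7 → sum 41
Total = 80.
80 mod 10 = 0, so the number is valid.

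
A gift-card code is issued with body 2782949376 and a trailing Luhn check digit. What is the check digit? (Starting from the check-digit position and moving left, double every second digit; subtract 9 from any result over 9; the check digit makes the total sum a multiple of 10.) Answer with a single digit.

9

Partial digits right→left: 6 7 3 9 4 9 2 8 7 2
Double every second digit counting from the check-digit position (so the 1st, 3rd, 5th, ... of the partial from the right).
  doubled (with −9 where >9): 3 6 8 4 5 → sum 26
  kept as-is: 7 9 9 8 2 → sum 35
Total = 26 + 35 = 61.
Check digit = (10 − (61 mod 10)) mod 10 = 9.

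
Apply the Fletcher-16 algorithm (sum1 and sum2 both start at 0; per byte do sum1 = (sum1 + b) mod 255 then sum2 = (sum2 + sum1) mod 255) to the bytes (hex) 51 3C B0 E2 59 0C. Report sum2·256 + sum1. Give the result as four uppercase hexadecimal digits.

3F86

Running sums (mod 255):
  after byte 0 (51): sum1=81, sum2=81
  after byte 1 (3C): sum1=141, sum2=222
  after byte 2 (B0): sum1=62, sum2=29
  after byte 3 (E2): sum1=33, sum2=62
  after byte 4 (59): sum1=122, sum2=184
  after byte 5 (0C): sum1=134, sum2=63
Checksum = sum2·256 + sum1 = 63·256 + 134 = 16262 = 0x3F86.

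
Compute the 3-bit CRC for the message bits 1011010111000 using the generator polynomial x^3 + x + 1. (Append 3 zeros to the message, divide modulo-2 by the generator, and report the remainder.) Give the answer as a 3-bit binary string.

Append 3 zeros: 1011010111000000. Divide by 1011 (XOR where the leading bit is 1):
  pos 0: 1011 XOR 1011 = 0000
  pos 5: 1011 XOR 1011 = 0000
  pos 9: 1000 XOR 1011 = 0011
  pos 11: 1100 XOR 1011 = 0111
  pos 12: 1110 XOR 1011 = 0101
Remainder (last 3 bits) = 101. This is the CRC / FCS.

101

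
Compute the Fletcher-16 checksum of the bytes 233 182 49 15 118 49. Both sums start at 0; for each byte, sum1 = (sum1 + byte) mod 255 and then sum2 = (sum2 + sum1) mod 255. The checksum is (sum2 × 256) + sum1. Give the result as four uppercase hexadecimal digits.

1D88

Running sums (mod 255):
  after byte 0 (233): sum1=233, sum2=233
  after byte 1 (182): sum1=160, sum2=138
  after byte 2 (49): sum1=209, sum2=92
  after byte 3 (15): sum1=224, sum2=61
  after byte 4 (118): sum1=87, sum2=148
  after byte 5 (49): sum1=136, sum2=29
Checksum = sum2·256 + sum1 = 29·256 + 136 = 7560 = 0x1D88.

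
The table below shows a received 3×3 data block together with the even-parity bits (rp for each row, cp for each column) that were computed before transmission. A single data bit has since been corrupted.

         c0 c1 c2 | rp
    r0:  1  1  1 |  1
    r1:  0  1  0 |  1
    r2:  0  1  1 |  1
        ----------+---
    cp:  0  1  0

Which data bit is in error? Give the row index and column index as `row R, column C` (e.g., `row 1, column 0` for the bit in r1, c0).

Recompute each row's even parity and compare to rp:
  r0: data parity 1, sent rp 1 → ok
  r1: data parity 1, sent rp 1 → ok
  r2: data parity 0, sent rp 1 → mismatch
Recompute each column's even parity and compare to cp:
  c0: data parity 1, sent cp 0 → mismatch
  c1: data parity 1, sent cp 1 → ok
  c2: data parity 0, sent cp 0 → ok
Exactly one row (r2) and one column (c0) fail → the flipped bit is at their intersection.

row 2, column 0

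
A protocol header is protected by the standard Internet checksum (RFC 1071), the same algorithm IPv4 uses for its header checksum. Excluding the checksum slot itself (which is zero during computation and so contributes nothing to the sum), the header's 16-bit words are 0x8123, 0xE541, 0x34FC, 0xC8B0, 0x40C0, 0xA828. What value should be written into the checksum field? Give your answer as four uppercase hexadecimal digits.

One's-complement addition (fold any carry out of bit 15 back into bit 0):
  0x8123 + 0xE541 = 0x16664 → wrap carry → 0x6665
  0x6665 + 0x34FC = 0x09B61
  0x9B61 + 0xC8B0 = 0x16411 → wrap carry → 0x6412
  0x6412 + 0x40C0 = 0x0A4D2
  0xA4D2 + 0xA828 = 0x14CFA → wrap carry → 0x4CFB
One's-complement sum = 0x4CFB.
Checksum = ~0x4CFB & 0xFFFF = 0xB304.

B304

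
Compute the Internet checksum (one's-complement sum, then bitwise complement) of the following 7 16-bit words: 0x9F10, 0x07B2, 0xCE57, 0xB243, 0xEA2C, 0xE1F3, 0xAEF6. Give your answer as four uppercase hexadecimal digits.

One's-complement addition (fold any carry out of bit 15 back into bit 0):
  0x9F10 + 0x07B2 = 0x0A6C2
  0xA6C2 + 0xCE57 = 0x17519 → wrap carry → 0x751A
  0x751A + 0xB243 = 0x1275D → wrap carry → 0x275E
  0x275E + 0xEA2C = 0x1118A → wrap carry → 0x118B
  0x118B + 0xE1F3 = 0x0F37E
  0xF37E + 0xAEF6 = 0x1A274 → wrap carry → 0xA275
One's-complement sum = 0xA275.
Checksum = ~0xA275 & 0xFFFF = 0x5D8A.

5D8A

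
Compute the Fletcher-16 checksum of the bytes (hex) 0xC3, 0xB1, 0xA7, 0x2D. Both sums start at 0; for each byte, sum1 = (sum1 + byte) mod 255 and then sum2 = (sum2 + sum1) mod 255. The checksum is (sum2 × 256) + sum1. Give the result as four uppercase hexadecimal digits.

A04A

Running sums (mod 255):
  after byte 0 (0xC3): sum1=195, sum2=195
  after byte 1 (0xB1): sum1=117, sum2=57
  after byte 2 (0xA7): sum1=29, sum2=86
  after byte 3 (0x2D): sum1=74, sum2=160
Checksum = sum2·256 + sum1 = 160·256 + 74 = 41034 = 0xA04A.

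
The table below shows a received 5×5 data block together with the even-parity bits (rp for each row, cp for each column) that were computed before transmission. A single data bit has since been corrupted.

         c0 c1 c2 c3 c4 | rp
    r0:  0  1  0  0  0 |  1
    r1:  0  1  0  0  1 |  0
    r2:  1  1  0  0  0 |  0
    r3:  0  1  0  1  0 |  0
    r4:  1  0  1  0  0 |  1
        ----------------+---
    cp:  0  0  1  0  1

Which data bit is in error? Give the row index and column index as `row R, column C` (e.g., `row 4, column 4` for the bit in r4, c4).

Recompute each row's even parity and compare to rp:
  r0: data parity 1, sent rp 1 → ok
  r1: data parity 0, sent rp 0 → ok
  r2: data parity 0, sent rp 0 → ok
  r3: data parity 0, sent rp 0 → ok
  r4: data parity 0, sent rp 1 → mismatch
Recompute each column's even parity and compare to cp:
  c0: data parity 0, sent cp 0 → ok
  c1: data parity 0, sent cp 0 → ok
  c2: data parity 1, sent cp 1 → ok
  c3: data parity 1, sent cp 0 → mismatch
  c4: data parity 1, sent cp 1 → ok
Exactly one row (r4) and one column (c3) fail → the flipped bit is at their intersection.

row 4, column 3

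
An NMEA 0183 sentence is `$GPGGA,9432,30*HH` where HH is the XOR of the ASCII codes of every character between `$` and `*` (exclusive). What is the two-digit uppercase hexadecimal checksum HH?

59

XOR the ASCII codes of the payload characters:
  'G' = 0x47 → acc = 0x47
  'P' = 0x50 → acc = 0x17
  'G' = 0x47 → acc = 0x50
  'G' = 0x47 → acc = 0x17
  'A' = 0x41 → acc = 0x56
  ',' = 0x2C → acc = 0x7A
  '9' = 0x39 → acc = 0x43
  '4' = 0x34 → acc = 0x77
  '3' = 0x33 → acc = 0x44
  '2' = 0x32 → acc = 0x76
  ',' = 0x2C → acc = 0x5A
  '3' = 0x33 → acc = 0x69
  '0' = 0x30 → acc = 0x59
Checksum = 0x59.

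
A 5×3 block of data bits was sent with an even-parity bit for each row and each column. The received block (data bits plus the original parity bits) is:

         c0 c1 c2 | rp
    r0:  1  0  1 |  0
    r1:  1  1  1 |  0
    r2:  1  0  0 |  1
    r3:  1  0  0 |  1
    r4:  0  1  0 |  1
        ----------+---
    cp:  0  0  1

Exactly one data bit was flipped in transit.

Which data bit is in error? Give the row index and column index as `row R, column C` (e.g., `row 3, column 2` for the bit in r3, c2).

Recompute each row's even parity and compare to rp:
  r0: data parity 0, sent rp 0 → ok
  r1: data parity 1, sent rp 0 → mismatch
  r2: data parity 1, sent rp 1 → ok
  r3: data parity 1, sent rp 1 → ok
  r4: data parity 1, sent rp 1 → ok
Recompute each column's even parity and compare to cp:
  c0: data parity 0, sent cp 0 → ok
  c1: data parity 0, sent cp 0 → ok
  c2: data parity 0, sent cp 1 → mismatch
Exactly one row (r1) and one column (c2) fail → the flipped bit is at their intersection.

row 1, column 2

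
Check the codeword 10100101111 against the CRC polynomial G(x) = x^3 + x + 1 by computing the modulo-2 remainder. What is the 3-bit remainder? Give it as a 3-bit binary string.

010

Modulo-2 division of 10100101111 by 1011:
  pos 0: 1010 XOR 1011 = 0001
  pos 3: 1010 XOR 1011 = 0001
  pos 6: 1111 XOR 1011 = 0100
  pos 7: 1001 XOR 1011 = 0010
Remainder = 010 (nonzero — an error is detected).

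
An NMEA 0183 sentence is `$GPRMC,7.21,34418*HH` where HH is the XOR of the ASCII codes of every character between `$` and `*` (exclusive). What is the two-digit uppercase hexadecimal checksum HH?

6B

XOR the ASCII codes of the payload characters:
  'G' = 0x47 → acc = 0x47
  'P' = 0x50 → acc = 0x17
  'R' = 0x52 → acc = 0x45
  'M' = 0x4D → acc = 0x08
  'C' = 0x43 → acc = 0x4B
  ',' = 0x2C → acc = 0x67
  '7' = 0x37 → acc = 0x50
  '.' = 0x2E → acc = 0x7E
  '2' = 0x32 → acc = 0x4C
  '1' = 0x31 → acc = 0x7D
  ',' = 0x2C → acc = 0x51
  '3' = 0x33 → acc = 0x62
  '4' = 0x34 → acc = 0x56
  '4' = 0x34 → acc = 0x62
  '1' = 0x31 → acc = 0x53
  '8' = 0x38 → acc = 0x6B
Checksum = 0x6B.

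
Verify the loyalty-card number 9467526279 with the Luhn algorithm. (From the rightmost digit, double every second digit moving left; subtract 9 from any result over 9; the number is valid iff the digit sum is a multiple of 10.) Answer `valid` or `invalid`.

invalid

From the right, keep odd positions and double even positions (subtract 9 from any doubled value over 9):
  doubled (positions 2,4,...): 5 3 1 3 9 → sum 21
  kept (positions 1,3,...): 9 2 2 7 4 → sum 24
Total = 45.
45 mod 10 = 5, so the number is invalid.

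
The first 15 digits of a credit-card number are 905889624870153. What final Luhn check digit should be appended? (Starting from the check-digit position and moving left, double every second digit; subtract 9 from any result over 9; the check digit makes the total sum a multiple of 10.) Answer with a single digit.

Partial digits right→left: 3 5 1 0 7 8 4 2 6 9 8 8 5 0 9
Double every second digit counting from the check-digit position (so the 1st, 3rd, 5th, ... of the partial from the right).
  doubled (with −9 where >9): 6 2 5 8 3 7 1 9 → sum 41
  kept as-is: 5 0 8 2 9 8 0 → sum 32
Total = 41 + 32 = 73.
Check digit = (10 − (73 mod 10)) mod 10 = 7.

7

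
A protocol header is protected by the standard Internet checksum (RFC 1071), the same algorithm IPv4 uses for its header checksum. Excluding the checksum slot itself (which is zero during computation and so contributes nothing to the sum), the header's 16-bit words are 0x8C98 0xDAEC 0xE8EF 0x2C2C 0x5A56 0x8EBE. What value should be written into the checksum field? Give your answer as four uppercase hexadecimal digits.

9A49

One's-complement addition (fold any carry out of bit 15 back into bit 0):
  0x8C98 + 0xDAEC = 0x16784 → wrap carry → 0x6785
  0x6785 + 0xE8EF = 0x15074 → wrap carry → 0x5075
  0x5075 + 0x2C2C = 0x07CA1
  0x7CA1 + 0x5A56 = 0x0D6F7
  0xD6F7 + 0x8EBE = 0x165B5 → wrap carry → 0x65B6
One's-complement sum = 0x65B6.
Checksum = ~0x65B6 & 0xFFFF = 0x9A49.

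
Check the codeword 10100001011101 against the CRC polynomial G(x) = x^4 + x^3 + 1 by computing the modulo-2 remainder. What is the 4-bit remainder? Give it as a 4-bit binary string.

0000

Modulo-2 division of 10100001011101 by 11001:
  pos 0: 10100 XOR 11001 = 01101
  pos 1: 11010 XOR 11001 = 00011
  pos 4: 11010 XOR 11001 = 00011
  pos 7: 11111 XOR 11001 = 00110
  pos 9: 11001 XOR 11001 = 00000
Remainder = 0000 (zero — the frame passes the CRC check).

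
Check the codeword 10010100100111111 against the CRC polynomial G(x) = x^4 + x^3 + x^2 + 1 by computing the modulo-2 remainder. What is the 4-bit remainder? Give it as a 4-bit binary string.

0000

Modulo-2 division of 10010100100111111 by 11101:
  pos 0: 10010 XOR 11101 = 01111
  pos 1: 11111 XOR 11101 = 00010
  pos 4: 10001 XOR 11101 = 01100
  pos 5: 11000 XOR 11101 = 00101
  pos 7: 10101 XOR 11101 = 01000
  pos 8: 10001 XOR 11101 = 01100
  pos 9: 11001 XOR 11101 = 00100
  pos 11: 10011 XOR 11101 = 01110
  pos 12: 11101 XOR 11101 = 00000
Remainder = 0000 (zero — the frame passes the CRC check).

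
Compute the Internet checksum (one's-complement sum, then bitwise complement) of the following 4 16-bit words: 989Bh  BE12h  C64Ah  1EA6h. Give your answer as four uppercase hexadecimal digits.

C460

One's-complement addition (fold any carry out of bit 15 back into bit 0):
  0x989B + 0xBE12 = 0x156AD → wrap carry → 0x56AE
  0x56AE + 0xC64A = 0x11CF8 → wrap carry → 0x1CF9
  0x1CF9 + 0x1EA6 = 0x03B9F
One's-complement sum = 0x3B9F.
Checksum = ~0x3B9F & 0xFFFF = 0xC460.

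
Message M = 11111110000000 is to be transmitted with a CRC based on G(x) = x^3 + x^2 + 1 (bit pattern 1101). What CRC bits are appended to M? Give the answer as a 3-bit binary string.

Append 3 zeros: 11111110000000000. Divide by 1101 (XOR where the leading bit is 1):
  pos 0: 1111 XOR 1101 = 0010
  pos 2: 1011 XOR 1101 = 0110
  pos 3: 1101 XOR 1101 = 0000
Remainder (last 3 bits) = 000. This is the CRC / FCS.

000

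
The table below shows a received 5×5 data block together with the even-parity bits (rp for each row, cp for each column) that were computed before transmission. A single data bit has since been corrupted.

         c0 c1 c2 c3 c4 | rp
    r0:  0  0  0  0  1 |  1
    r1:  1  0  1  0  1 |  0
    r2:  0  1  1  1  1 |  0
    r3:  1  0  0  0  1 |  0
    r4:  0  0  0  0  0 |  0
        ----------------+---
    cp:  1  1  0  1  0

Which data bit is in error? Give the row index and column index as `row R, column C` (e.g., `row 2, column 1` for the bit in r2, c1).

Recompute each row's even parity and compare to rp:
  r0: data parity 1, sent rp 1 → ok
  r1: data parity 1, sent rp 0 → mismatch
  r2: data parity 0, sent rp 0 → ok
  r3: data parity 0, sent rp 0 → ok
  r4: data parity 0, sent rp 0 → ok
Recompute each column's even parity and compare to cp:
  c0: data parity 0, sent cp 1 → mismatch
  c1: data parity 1, sent cp 1 → ok
  c2: data parity 0, sent cp 0 → ok
  c3: data parity 1, sent cp 1 → ok
  c4: data parity 0, sent cp 0 → ok
Exactly one row (r1) and one column (c0) fail → the flipped bit is at their intersection.

row 1, column 0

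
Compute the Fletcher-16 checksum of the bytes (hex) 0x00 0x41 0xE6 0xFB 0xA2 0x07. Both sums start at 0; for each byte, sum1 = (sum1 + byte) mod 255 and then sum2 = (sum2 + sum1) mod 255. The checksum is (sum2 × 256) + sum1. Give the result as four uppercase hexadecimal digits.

Running sums (mod 255):
  after byte 0 (0x00): sum1=0, sum2=0
  after byte 1 (0x41): sum1=65, sum2=65
  after byte 2 (0xE6): sum1=40, sum2=105
  after byte 3 (0xFB): sum1=36, sum2=141
  after byte 4 (0xA2): sum1=198, sum2=84
  after byte 5 (0x07): sum1=205, sum2=34
Checksum = sum2·256 + sum1 = 34·256 + 205 = 8909 = 0x22CD.

22CD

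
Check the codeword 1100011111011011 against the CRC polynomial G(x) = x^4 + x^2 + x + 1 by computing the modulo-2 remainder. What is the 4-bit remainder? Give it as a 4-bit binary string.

1011

Modulo-2 division of 1100011111011011 by 10111:
  pos 0: 11000 XOR 10111 = 01111
  pos 1: 11111 XOR 10111 = 01000
  pos 2: 10001 XOR 10111 = 00110
  pos 4: 11011 XOR 10111 = 01100
  pos 5: 11001 XOR 10111 = 01110
  pos 6: 11100 XOR 10111 = 01011
  pos 7: 10111 XOR 10111 = 00000
Remainder = 1011 (nonzero — an error is detected).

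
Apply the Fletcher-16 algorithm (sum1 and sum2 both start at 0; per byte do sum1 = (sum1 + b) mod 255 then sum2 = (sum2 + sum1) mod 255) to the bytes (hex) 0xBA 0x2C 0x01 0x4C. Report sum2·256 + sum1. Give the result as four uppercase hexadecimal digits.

Running sums (mod 255):
  after byte 0 (0xBA): sum1=186, sum2=186
  after byte 1 (0x2C): sum1=230, sum2=161
  after byte 2 (0x01): sum1=231, sum2=137
  after byte 3 (0x4C): sum1=52, sum2=189
Checksum = sum2·256 + sum1 = 189·256 + 52 = 48436 = 0xBD34.

BD34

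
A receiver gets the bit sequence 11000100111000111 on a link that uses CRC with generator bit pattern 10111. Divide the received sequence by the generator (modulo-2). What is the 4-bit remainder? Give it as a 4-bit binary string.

Modulo-2 division of 11000100111000111 by 10111:
  pos 0: 11000 XOR 10111 = 01111
  pos 1: 11111 XOR 10111 = 01000
  pos 2: 10000 XOR 10111 = 00111
  pos 4: 11101 XOR 10111 = 01010
  pos 5: 10101 XOR 10111 = 00010
  pos 8: 10100 XOR 10111 = 00011
  pos 11: 11011 XOR 10111 = 01100
  pos 12: 11001 XOR 10111 = 01110
Remainder = 1110 (nonzero — an error is detected).

1110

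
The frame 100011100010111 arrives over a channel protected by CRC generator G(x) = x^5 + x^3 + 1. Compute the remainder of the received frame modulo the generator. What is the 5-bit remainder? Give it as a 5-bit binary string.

Modulo-2 division of 100011100010111 by 101001:
  pos 0: 100011 XOR 101001 = 001010
  pos 2: 101010 XOR 101001 = 000011
  pos 6: 110010 XOR 101001 = 011011
  pos 7: 110111 XOR 101001 = 011110
  pos 8: 111101 XOR 101001 = 010100
  pos 9: 101001 XOR 101001 = 000000
Remainder = 00000 (zero — the frame passes the CRC check).

00000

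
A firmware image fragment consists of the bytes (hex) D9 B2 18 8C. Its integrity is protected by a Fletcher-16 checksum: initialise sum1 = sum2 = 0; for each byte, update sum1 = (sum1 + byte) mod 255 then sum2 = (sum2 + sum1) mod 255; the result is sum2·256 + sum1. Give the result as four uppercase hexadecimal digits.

Running sums (mod 255):
  after byte 0 (D9): sum1=217, sum2=217
  after byte 1 (B2): sum1=140, sum2=102
  after byte 2 (18): sum1=164, sum2=11
  after byte 3 (8C): sum1=49, sum2=60
Checksum = sum2·256 + sum1 = 60·256 + 49 = 15409 = 0x3C31.

3C31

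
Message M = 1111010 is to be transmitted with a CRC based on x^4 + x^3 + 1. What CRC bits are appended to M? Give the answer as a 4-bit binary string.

Append 4 zeros: 11110100000. Divide by 11001 (XOR where the leading bit is 1):
  pos 0: 11110 XOR 11001 = 00111
  pos 2: 11110 XOR 11001 = 00111
  pos 4: 11100 XOR 11001 = 00101
  pos 6: 10100 XOR 11001 = 01101
Remainder (last 4 bits) = 1101. This is the CRC / FCS.

1101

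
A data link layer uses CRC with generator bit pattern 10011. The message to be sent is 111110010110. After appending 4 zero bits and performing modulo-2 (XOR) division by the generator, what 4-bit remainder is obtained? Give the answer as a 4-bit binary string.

1011

Append 4 zeros: 1111100101100000. Divide by 10011 (XOR where the leading bit is 1):
  pos 0: 11111 XOR 10011 = 01100
  pos 1: 11000 XOR 10011 = 01011
  pos 2: 10110 XOR 10011 = 00101
  pos 4: 10110 XOR 10011 = 00101
  pos 6: 10111 XOR 10011 = 00100
  pos 8: 10000 XOR 10011 = 00011
  pos 11: 11000 XOR 10011 = 01011
Remainder (last 4 bits) = 1011. This is the CRC / FCS.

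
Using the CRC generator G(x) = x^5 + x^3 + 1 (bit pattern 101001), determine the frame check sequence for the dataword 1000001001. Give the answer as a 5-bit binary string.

Append 5 zeros: 100000100100000. Divide by 101001 (XOR where the leading bit is 1):
  pos 0: 100000 XOR 101001 = 001001
  pos 2: 100110 XOR 101001 = 001111
  pos 4: 111101 XOR 101001 = 010100
  pos 5: 101000 XOR 101001 = 000001
Remainder (last 5 bits) = 10000. This is the CRC / FCS.

10000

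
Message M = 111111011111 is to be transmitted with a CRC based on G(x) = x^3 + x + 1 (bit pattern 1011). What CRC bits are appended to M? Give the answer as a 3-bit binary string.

100

Append 3 zeros: 111111011111000. Divide by 1011 (XOR where the leading bit is 1):
  pos 0: 1111 XOR 1011 = 0100
  pos 1: 1001 XOR 1011 = 0010
  pos 3: 1010 XOR 1011 = 0001
  pos 6: 1111 XOR 1011 = 0100
  pos 7: 1001 XOR 1011 = 0010
  pos 9: 1010 XOR 1011 = 0001
Remainder (last 3 bits) = 100. This is the CRC / FCS.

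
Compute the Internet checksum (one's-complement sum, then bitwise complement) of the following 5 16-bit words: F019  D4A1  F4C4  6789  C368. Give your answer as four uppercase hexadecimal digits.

One's-complement addition (fold any carry out of bit 15 back into bit 0):
  0xF019 + 0xD4A1 = 0x1C4BA → wrap carry → 0xC4BB
  0xC4BB + 0xF4C4 = 0x1B97F → wrap carry → 0xB980
  0xB980 + 0x6789 = 0x12109 → wrap carry → 0x210A
  0x210A + 0xC368 = 0x0E472
One's-complement sum = 0xE472.
Checksum = ~0xE472 & 0xFFFF = 0x1B8D.

1B8D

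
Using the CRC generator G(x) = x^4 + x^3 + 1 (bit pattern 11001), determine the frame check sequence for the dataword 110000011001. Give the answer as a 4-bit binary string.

Append 4 zeros: 1100000110010000. Divide by 11001 (XOR where the leading bit is 1):
  pos 0: 11000 XOR 11001 = 00001
  pos 4: 10011 XOR 11001 = 01010
  pos 5: 10100 XOR 11001 = 01101
  pos 6: 11010 XOR 11001 = 00011
  pos 9: 11100 XOR 11001 = 00101
  pos 11: 10100 XOR 11001 = 01101
Remainder (last 4 bits) = 1101. This is the CRC / FCS.

1101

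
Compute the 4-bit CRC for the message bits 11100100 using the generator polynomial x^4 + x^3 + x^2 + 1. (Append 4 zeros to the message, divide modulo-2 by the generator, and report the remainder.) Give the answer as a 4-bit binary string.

1111

Append 4 zeros: 111001000000. Divide by 11101 (XOR where the leading bit is 1):
  pos 0: 11100 XOR 11101 = 00001
  pos 4: 11000 XOR 11101 = 00101
  pos 6: 10100 XOR 11101 = 01001
  pos 7: 10010 XOR 11101 = 01111
Remainder (last 4 bits) = 1111. This is the CRC / FCS.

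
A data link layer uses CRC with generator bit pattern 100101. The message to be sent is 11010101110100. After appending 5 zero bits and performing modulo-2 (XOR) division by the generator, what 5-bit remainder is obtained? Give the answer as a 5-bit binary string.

01011

Append 5 zeros: 1101010111010000000. Divide by 100101 (XOR where the leading bit is 1):
  pos 0: 110101 XOR 100101 = 010000
  pos 1: 100000 XOR 100101 = 000101
  pos 4: 101111 XOR 100101 = 001010
  pos 6: 101001 XOR 100101 = 001100
  pos 8: 110000 XOR 100101 = 010101
  pos 9: 101010 XOR 100101 = 001111
  pos 11: 111100 XOR 100101 = 011001
  pos 12: 110010 XOR 100101 = 010111
  pos 13: 101110 XOR 100101 = 001011
Remainder (last 5 bits) = 01011. This is the CRC / FCS.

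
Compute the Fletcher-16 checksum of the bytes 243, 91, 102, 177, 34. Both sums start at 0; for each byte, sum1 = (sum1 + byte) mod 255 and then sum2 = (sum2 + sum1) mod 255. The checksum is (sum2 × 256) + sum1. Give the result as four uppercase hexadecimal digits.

Running sums (mod 255):
  after byte 0 (243): sum1=243, sum2=243
  after byte 1 (91): sum1=79, sum2=67
  after byte 2 (102): sum1=181, sum2=248
  after byte 3 (177): sum1=103, sum2=96
  after byte 4 (34): sum1=137, sum2=233
Checksum = sum2·256 + sum1 = 233·256 + 137 = 59785 = 0xE989.

E989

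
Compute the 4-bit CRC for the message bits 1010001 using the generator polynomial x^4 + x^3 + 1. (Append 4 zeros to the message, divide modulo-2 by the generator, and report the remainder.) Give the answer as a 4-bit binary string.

Append 4 zeros: 10100010000. Divide by 11001 (XOR where the leading bit is 1):
  pos 0: 10100 XOR 11001 = 01101
  pos 1: 11010 XOR 11001 = 00011
  pos 4: 11100 XOR 11001 = 00101
  pos 6: 10100 XOR 11001 = 01101
Remainder (last 4 bits) = 1101. This is the CRC / FCS.

1101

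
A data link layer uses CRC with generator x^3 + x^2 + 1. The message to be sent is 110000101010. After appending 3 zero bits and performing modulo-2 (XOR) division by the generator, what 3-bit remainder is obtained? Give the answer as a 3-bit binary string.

Append 3 zeros: 110000101010000. Divide by 1101 (XOR where the leading bit is 1):
  pos 0: 1100 XOR 1101 = 0001
  pos 3: 1001 XOR 1101 = 0100
  pos 4: 1000 XOR 1101 = 0101
  pos 5: 1011 XOR 1101 = 0110
  pos 6: 1100 XOR 1101 = 0001
  pos 9: 1100 XOR 1101 = 0001
Remainder (last 3 bits) = 100. This is the CRC / FCS.

100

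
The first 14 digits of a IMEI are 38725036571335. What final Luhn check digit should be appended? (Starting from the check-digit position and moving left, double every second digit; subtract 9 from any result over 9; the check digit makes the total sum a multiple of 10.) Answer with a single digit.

7

Partial digits right→left: 5 3 3 1 7 5 6 3 0 5 2 7 8 3
Double every second digit counting from the check-digit position (so the 1st, 3rd, 5th, ... of the partial from the right).
  doubled (with −9 where >9): 1 6 5 3 0 4 7 → sum 26
  kept as-is: 3 1 5 3 5 7 3 → sum 27
Total = 26 + 27 = 53.
Check digit = (10 − (53 mod 10)) mod 10 = 7.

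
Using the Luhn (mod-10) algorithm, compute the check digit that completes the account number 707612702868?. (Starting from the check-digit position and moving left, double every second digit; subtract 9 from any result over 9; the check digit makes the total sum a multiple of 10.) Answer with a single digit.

Partial digits right→left: 8 6 8 2 0 7 2 1 6 7 0 7
Double every second digit counting from the check-digit position (so the 1st, 3rd, 5th, ... of the partial from the right).
  doubled (with −9 where >9): 7 7 0 4 3 0 → sum 21
  kept as-is: 6 2 7 1 7 7 → sum 30
Total = 21 + 30 = 51.
Check digit = (10 − (51 mod 10)) mod 10 = 9.

9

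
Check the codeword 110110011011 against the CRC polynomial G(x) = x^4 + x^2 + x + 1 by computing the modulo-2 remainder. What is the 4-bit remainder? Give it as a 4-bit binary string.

Modulo-2 division of 110110011011 by 10111:
  pos 0: 11011 XOR 10111 = 01100
  pos 1: 11000 XOR 10111 = 01111
  pos 2: 11110 XOR 10111 = 01001
  pos 3: 10011 XOR 10111 = 00100
  pos 5: 10010 XOR 10111 = 00101
  pos 7: 10111 XOR 10111 = 00000
Remainder = 0000 (zero — the frame passes the CRC check).

0000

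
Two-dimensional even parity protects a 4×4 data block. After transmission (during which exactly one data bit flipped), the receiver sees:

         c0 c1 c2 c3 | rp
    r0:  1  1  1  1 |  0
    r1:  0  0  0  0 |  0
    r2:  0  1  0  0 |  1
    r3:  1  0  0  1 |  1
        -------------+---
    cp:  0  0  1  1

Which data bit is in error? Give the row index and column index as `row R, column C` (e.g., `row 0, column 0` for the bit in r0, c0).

row 3, column 3

Recompute each row's even parity and compare to rp:
  r0: data parity 0, sent rp 0 → ok
  r1: data parity 0, sent rp 0 → ok
  r2: data parity 1, sent rp 1 → ok
  r3: data parity 0, sent rp 1 → mismatch
Recompute each column's even parity and compare to cp:
  c0: data parity 0, sent cp 0 → ok
  c1: data parity 0, sent cp 0 → ok
  c2: data parity 1, sent cp 1 → ok
  c3: data parity 0, sent cp 1 → mismatch
Exactly one row (r3) and one column (c3) fail → the flipped bit is at their intersection.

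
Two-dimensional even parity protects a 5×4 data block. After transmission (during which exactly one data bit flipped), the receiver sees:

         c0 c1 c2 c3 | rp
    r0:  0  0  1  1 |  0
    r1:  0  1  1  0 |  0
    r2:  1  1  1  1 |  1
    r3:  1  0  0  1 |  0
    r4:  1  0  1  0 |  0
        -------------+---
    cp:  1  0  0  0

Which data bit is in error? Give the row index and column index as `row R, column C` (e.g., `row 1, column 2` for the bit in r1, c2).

Recompute each row's even parity and compare to rp:
  r0: data parity 0, sent rp 0 → ok
  r1: data parity 0, sent rp 0 → ok
  r2: data parity 0, sent rp 1 → mismatch
  r3: data parity 0, sent rp 0 → ok
  r4: data parity 0, sent rp 0 → ok
Recompute each column's even parity and compare to cp:
  c0: data parity 1, sent cp 1 → ok
  c1: data parity 0, sent cp 0 → ok
  c2: data parity 0, sent cp 0 → ok
  c3: data parity 1, sent cp 0 → mismatch
Exactly one row (r2) and one column (c3) fail → the flipped bit is at their intersection.

row 2, column 3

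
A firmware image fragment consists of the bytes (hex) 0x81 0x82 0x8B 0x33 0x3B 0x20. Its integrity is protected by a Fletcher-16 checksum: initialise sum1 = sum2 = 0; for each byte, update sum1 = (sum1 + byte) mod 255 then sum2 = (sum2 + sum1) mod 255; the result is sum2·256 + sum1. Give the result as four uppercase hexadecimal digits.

Running sums (mod 255):
  after byte 0 (0x81): sum1=129, sum2=129
  after byte 1 (0x82): sum1=4, sum2=133
  after byte 2 (0x8B): sum1=143, sum2=21
  after byte 3 (0x33): sum1=194, sum2=215
  after byte 4 (0x3B): sum1=253, sum2=213
  after byte 5 (0x20): sum1=30, sum2=243
Checksum = sum2·256 + sum1 = 243·256 + 30 = 62238 = 0xF31E.

F31E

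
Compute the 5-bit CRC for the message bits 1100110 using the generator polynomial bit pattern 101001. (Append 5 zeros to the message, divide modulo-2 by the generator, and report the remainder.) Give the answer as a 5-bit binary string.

00011

Append 5 zeros: 110011000000. Divide by 101001 (XOR where the leading bit is 1):
  pos 0: 110011 XOR 101001 = 011010
  pos 1: 110100 XOR 101001 = 011101
  pos 2: 111010 XOR 101001 = 010011
  pos 3: 100110 XOR 101001 = 001111
  pos 5: 111100 XOR 101001 = 010101
  pos 6: 101010 XOR 101001 = 000011
Remainder (last 5 bits) = 00011. This is the CRC / FCS.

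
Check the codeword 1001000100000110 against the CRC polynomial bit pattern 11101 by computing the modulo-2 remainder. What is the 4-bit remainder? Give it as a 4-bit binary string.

Modulo-2 division of 1001000100000110 by 11101:
  pos 0: 10010 XOR 11101 = 01111
  pos 1: 11110 XOR 11101 = 00011
  pos 4: 11010 XOR 11101 = 00111
  pos 6: 11100 XOR 11101 = 00001
  pos 10: 10011 XOR 11101 = 01110
  pos 11: 11100 XOR 11101 = 00001
Remainder = 0001 (nonzero — an error is detected).

0001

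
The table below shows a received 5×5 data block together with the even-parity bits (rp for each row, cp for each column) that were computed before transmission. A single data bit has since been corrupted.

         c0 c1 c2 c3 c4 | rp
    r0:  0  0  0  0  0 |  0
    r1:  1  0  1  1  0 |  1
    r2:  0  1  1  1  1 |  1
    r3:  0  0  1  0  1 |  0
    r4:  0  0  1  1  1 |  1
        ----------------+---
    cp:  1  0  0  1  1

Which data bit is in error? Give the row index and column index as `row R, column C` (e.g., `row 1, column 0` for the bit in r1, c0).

Recompute each row's even parity and compare to rp:
  r0: data parity 0, sent rp 0 → ok
  r1: data parity 1, sent rp 1 → ok
  r2: data parity 0, sent rp 1 → mismatch
  r3: data parity 0, sent rp 0 → ok
  r4: data parity 1, sent rp 1 → ok
Recompute each column's even parity and compare to cp:
  c0: data parity 1, sent cp 1 → ok
  c1: data parity 1, sent cp 0 → mismatch
  c2: data parity 0, sent cp 0 → ok
  c3: data parity 1, sent cp 1 → ok
  c4: data parity 1, sent cp 1 → ok
Exactly one row (r2) and one column (c1) fail → the flipped bit is at their intersection.

row 2, column 1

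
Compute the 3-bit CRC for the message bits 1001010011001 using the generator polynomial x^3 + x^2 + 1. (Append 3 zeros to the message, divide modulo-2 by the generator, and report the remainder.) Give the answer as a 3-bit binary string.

Append 3 zeros: 1001010011001000. Divide by 1101 (XOR where the leading bit is 1):
  pos 0: 1001 XOR 1101 = 0100
  pos 1: 1000 XOR 1101 = 0101
  pos 2: 1011 XOR 1101 = 0110
  pos 3: 1100 XOR 1101 = 0001
  pos 6: 1011 XOR 1101 = 0110
  pos 7: 1100 XOR 1101 = 0001
  pos 10: 1010 XOR 1101 = 0111
  pos 11: 1110 XOR 1101 = 0011
Remainder (last 3 bits) = 110. This is the CRC / FCS.

110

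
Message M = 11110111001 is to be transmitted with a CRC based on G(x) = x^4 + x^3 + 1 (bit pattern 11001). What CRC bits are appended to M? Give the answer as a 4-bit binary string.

0001

Append 4 zeros: 111101110010000. Divide by 11001 (XOR where the leading bit is 1):
  pos 0: 11110 XOR 11001 = 00111
  pos 2: 11111 XOR 11001 = 00110
  pos 4: 11010 XOR 11001 = 00011
  pos 7: 11010 XOR 11001 = 00011
  pos 10: 11000 XOR 11001 = 00001
Remainder (last 4 bits) = 0001. This is the CRC / FCS.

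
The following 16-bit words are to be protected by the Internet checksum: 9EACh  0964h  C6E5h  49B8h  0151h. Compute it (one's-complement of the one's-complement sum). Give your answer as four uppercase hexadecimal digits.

One's-complement addition (fold any carry out of bit 15 back into bit 0):
  0x9EAC + 0x0964 = 0x0A810
  0xA810 + 0xC6E5 = 0x16EF5 → wrap carry → 0x6EF6
  0x6EF6 + 0x49B8 = 0x0B8AE
  0xB8AE + 0x0151 = 0x0B9FF
One's-complement sum = 0xB9FF.
Checksum = ~0xB9FF & 0xFFFF = 0x4600.

4600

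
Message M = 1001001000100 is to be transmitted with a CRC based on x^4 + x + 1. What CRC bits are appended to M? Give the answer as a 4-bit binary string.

Append 4 zeros: 10010010001000000. Divide by 10011 (XOR where the leading bit is 1):
  pos 0: 10010 XOR 10011 = 00001
  pos 4: 10100 XOR 10011 = 00111
  pos 6: 11101 XOR 10011 = 01110
  pos 7: 11100 XOR 10011 = 01111
  pos 8: 11110 XOR 10011 = 01101
  pos 9: 11010 XOR 10011 = 01001
  pos 10: 10010 XOR 10011 = 00001
Remainder (last 4 bits) = 0100. This is the CRC / FCS.

0100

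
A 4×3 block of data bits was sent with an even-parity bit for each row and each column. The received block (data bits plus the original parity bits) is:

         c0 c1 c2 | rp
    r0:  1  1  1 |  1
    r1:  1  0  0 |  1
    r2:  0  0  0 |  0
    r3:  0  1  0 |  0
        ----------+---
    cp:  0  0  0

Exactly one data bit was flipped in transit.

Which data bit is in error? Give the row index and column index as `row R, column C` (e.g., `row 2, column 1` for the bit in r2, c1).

row 3, column 2

Recompute each row's even parity and compare to rp:
  r0: data parity 1, sent rp 1 → ok
  r1: data parity 1, sent rp 1 → ok
  r2: data parity 0, sent rp 0 → ok
  r3: data parity 1, sent rp 0 → mismatch
Recompute each column's even parity and compare to cp:
  c0: data parity 0, sent cp 0 → ok
  c1: data parity 0, sent cp 0 → ok
  c2: data parity 1, sent cp 0 → mismatch
Exactly one row (r3) and one column (c2) fail → the flipped bit is at their intersection.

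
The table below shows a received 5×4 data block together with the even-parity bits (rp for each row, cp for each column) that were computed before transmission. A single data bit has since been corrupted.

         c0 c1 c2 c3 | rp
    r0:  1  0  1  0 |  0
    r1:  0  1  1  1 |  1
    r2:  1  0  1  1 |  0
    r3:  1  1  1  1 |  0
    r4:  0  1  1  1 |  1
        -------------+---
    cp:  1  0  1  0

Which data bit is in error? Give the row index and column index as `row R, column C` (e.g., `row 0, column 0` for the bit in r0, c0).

row 2, column 1

Recompute each row's even parity and compare to rp:
  r0: data parity 0, sent rp 0 → ok
  r1: data parity 1, sent rp 1 → ok
  r2: data parity 1, sent rp 0 → mismatch
  r3: data parity 0, sent rp 0 → ok
  r4: data parity 1, sent rp 1 → ok
Recompute each column's even parity and compare to cp:
  c0: data parity 1, sent cp 1 → ok
  c1: data parity 1, sent cp 0 → mismatch
  c2: data parity 1, sent cp 1 → ok
  c3: data parity 0, sent cp 0 → ok
Exactly one row (r2) and one column (c1) fail → the flipped bit is at their intersection.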